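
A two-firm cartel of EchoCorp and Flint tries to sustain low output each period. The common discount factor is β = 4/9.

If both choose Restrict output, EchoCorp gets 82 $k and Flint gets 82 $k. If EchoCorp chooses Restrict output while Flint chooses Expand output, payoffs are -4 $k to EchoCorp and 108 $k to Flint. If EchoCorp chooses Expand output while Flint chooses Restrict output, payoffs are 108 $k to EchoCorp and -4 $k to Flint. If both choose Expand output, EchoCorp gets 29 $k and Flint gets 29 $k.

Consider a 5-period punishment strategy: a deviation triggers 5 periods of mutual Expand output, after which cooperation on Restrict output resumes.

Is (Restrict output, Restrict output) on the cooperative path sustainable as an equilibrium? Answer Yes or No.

Comparing payoff streams over the 6 periods until play realigns: cooperate → 82(1+β+…+β^5); deviate → 108 + 29(β+…+β^5).
Cooperation is sustained iff (82−29)(β+…+β^5) ≥ 108−82.
β+…+β^5 = 4/9·(1−(4/9)^5)/(1−4/9) = 0.7861, and (108−82)/(82−29) = 0.4906.
0.7861 ≥ 0.4906, so cooperation is sustainable.

Yes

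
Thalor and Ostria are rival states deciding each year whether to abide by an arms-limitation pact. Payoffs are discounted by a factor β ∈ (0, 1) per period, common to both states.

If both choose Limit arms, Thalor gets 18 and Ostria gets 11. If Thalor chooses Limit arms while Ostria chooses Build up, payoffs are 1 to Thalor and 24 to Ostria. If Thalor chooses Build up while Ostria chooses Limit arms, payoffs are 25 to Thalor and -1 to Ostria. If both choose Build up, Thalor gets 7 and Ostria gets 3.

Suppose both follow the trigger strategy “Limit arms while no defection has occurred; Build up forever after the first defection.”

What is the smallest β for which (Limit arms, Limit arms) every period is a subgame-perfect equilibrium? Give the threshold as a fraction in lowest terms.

Thalor: cooperation gives 18 each period; deviation gives 25 once then 7 forever.
  18/(1−β) ≥ 25 + 7β/(1−β) ⇒ β ≥ 7/18.
Ostria: cooperation gives 11 each period; deviation gives 24 once then 3 forever.
  β ≥ 13/21.
Both must hold, so the binding constraint is Ostria's: β ≥ 13/21.

13/21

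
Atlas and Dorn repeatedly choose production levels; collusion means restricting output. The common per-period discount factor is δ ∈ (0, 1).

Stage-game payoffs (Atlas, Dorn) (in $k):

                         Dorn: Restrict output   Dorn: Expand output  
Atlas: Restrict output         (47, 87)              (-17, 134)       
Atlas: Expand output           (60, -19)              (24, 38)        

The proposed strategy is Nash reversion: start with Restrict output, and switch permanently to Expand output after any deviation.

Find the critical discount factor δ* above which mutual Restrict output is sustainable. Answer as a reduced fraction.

47/96

Atlas's threshold: (60−47)/(60−24) = 13/36.
Dorn's threshold: (134−87)/(134−38) = 47/96.
13/36 < 47/96, so Dorn binds and δ* = 47/96.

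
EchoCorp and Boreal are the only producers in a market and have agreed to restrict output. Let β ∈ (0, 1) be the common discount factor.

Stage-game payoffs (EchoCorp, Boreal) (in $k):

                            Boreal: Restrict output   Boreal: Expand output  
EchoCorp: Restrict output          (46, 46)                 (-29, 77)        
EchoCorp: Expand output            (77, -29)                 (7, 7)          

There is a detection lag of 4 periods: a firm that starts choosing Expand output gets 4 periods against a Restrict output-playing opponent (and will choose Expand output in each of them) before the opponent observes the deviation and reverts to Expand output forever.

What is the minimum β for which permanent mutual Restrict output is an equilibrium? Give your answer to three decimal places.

0.816

A deviator earns 77 for 4 periods, then 7 forever; cooperating earns 46 forever. Multiplying the IC by (1−β):
46 ≥ 77(1−β^4) + 7β^4, so 70·β^4 ≥ 31 and β^4 ≥ 31/70.
β ≥ (31/70)^(1/4) ≈ 0.816.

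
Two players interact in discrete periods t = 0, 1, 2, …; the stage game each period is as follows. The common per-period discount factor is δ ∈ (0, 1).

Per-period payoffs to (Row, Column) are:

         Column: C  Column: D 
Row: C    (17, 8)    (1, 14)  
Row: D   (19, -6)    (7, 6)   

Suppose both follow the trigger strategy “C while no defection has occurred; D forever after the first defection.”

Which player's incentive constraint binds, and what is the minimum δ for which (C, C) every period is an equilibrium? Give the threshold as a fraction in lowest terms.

For Row: deviation gain 19−17 = 2, per-period punishment loss 17−7 = 10. IC gives δ ≥ 2/12 = 1/6.
For Column: gain 6, loss 2 per period, so δ ≥ 6/8 = 3/4.
The tighter constraint is Column's, so cooperation needs δ ≥ 3/4.

Column; δ ≥ 3/4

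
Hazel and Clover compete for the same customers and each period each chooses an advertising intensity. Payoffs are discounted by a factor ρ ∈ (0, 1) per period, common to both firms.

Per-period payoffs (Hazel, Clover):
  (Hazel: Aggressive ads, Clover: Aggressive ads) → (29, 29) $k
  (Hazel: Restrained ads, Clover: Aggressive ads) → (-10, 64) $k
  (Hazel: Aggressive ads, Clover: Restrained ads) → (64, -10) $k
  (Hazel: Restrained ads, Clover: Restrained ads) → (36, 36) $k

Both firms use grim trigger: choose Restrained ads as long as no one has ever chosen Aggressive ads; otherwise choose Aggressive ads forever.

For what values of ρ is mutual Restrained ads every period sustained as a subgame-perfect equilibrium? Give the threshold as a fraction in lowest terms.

4/5

One-period gain from deviating is 64 − 36 = 28. The loss is 36 − 29 = 7 in every subsequent period, with present value 7·ρ/(1−ρ).
Deviation is unprofitable when 7·ρ/(1−ρ) ≥ 28, i.e. ρ/(1−ρ) ≥ 4.
Equivalently ρ ≥ 28/(28+7) = 4/5.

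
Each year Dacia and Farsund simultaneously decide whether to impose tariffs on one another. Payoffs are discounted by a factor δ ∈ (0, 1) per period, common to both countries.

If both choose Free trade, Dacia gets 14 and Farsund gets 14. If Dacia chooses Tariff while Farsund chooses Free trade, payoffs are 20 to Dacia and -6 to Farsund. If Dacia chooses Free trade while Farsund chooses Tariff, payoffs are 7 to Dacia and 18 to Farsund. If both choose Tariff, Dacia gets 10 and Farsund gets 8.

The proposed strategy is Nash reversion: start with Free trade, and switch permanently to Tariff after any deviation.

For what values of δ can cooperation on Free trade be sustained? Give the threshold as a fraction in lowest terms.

Dacia: cooperation gives 14 each period; deviation gives 20 once then 10 forever.
  14/(1−δ) ≥ 20 + 10δ/(1−δ) ⇒ δ ≥ 6/10 = 3/5.
Farsund: cooperation gives 14 each period; deviation gives 18 once then 8 forever.
  δ ≥ 4/10 = 2/5.
Both must hold, so the binding constraint is Dacia's: δ ≥ 3/5.

3/5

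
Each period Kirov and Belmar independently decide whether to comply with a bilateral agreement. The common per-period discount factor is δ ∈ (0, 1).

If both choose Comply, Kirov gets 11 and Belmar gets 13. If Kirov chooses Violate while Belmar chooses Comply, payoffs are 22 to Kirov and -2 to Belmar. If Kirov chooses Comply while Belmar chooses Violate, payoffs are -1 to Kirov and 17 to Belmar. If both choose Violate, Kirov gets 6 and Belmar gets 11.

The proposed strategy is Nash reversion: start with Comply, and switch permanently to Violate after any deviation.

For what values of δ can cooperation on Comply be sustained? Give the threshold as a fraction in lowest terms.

For Kirov: deviation gain 22−11 = 11, per-period punishment loss 11−6 = 5. IC gives δ ≥ 11/16.
For Belmar: gain 4, loss 2 per period, so δ ≥ 4/6 = 2/3.
The tighter constraint is Kirov's, so cooperation needs δ ≥ 11/16.

11/16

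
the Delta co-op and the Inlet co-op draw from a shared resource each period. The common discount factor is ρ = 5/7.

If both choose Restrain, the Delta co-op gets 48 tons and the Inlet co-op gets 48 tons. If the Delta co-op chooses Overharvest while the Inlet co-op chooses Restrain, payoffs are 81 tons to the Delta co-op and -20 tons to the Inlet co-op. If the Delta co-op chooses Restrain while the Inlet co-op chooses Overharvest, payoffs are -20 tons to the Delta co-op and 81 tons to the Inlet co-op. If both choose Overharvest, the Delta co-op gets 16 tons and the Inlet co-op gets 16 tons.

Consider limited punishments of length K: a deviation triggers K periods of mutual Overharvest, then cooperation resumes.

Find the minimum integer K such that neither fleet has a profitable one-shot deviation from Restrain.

2

No profitable deviation requires (48−16)(ρ+…+ρ^K) ≥ 81−48, i.e. ρ+…+ρ^K ≥ 33/32 ≈ 1.0312.
With ρ = 5/7, the partial sums are K=1: 0.7143, K=2: 1.2245.
K = 2 is the first length at which the sum reaches 1.0312.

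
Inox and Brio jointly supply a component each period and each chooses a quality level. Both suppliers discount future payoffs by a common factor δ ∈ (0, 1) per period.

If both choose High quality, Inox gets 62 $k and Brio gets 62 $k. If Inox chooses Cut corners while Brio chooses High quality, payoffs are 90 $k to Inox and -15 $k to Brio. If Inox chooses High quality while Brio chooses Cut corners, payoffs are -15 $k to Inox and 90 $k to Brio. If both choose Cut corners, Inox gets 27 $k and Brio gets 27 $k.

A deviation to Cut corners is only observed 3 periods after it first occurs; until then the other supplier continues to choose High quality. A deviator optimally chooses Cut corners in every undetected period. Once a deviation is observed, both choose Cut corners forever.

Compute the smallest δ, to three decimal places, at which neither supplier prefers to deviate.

Deviating for the 3 undetected periods gains 90−62 = 28 per period over cooperation, then loses 62−27 = 35 per period forever once punishment starts.
Gain: 28(1 + δ + … + δ^2); loss: 35·δ^3/(1−δ).
No profitable deviation ⇔ 28(1−δ^3) ≤ 35·δ^3, i.e. δ^3 ≥ 28/(28+35) = 4/9.
Hence δ ≥ (4/9)^(1/3) ≈ 0.763.

0.763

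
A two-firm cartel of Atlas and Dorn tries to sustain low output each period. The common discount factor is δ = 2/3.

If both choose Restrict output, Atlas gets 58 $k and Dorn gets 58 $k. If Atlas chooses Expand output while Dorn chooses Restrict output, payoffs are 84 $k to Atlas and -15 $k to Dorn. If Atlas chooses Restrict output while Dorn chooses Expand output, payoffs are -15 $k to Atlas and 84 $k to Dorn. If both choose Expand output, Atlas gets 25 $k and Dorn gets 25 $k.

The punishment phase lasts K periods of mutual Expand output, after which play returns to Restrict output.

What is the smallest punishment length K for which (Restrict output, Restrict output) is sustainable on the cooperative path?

No profitable deviation requires (58−25)(δ+…+δ^K) ≥ 84−58, i.e. δ+…+δ^K ≥ 26/33 ≈ 0.7879.
With δ = 2/3, the partial sums are K=1: 0.6667, K=2: 1.1111.
K = 2 is the first length at which the sum reaches 0.7879.

2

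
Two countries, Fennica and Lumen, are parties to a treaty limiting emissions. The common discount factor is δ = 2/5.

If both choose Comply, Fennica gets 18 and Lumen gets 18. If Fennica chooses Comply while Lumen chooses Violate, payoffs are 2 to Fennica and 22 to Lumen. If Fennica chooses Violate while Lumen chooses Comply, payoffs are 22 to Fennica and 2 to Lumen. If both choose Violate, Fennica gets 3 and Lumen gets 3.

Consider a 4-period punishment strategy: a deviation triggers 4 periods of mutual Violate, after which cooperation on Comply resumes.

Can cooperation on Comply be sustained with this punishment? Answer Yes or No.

A one-shot deviation gives 22 now, then 3 for 4 periods, then back to 18.
Gain from deviating: (22−18) today; loss: (18−3) in each of the next 4 periods.
No-deviation condition: (18−3)(δ+…+δ^4) ≥ 22−18, i.e. δ+…+δ^4 ≥ 4/15.
At δ = 2/5: δ+…+δ^4 = 0.6496 ≥ 0.2667.
So cooperation is sustainable.

Yes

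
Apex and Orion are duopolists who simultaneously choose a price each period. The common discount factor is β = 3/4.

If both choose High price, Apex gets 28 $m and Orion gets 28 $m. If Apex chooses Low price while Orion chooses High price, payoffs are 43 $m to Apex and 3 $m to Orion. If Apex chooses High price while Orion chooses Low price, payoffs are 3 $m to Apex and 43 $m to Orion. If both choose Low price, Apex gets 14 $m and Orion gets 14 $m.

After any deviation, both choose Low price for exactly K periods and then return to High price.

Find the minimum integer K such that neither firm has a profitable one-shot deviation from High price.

2

IC: β(1−β^K)/(1−β) ≥ (43−28)/(28−14) = 15/14.
With β = 3/4: need 1 − β^K ≥ 15/14·(1−3/4)/(3/4), i.e. β^K ≤ 0.6429.
Since (3/4)^1 = 0.7500 and (3/4)^2 = 0.5625, the smallest such K is 2.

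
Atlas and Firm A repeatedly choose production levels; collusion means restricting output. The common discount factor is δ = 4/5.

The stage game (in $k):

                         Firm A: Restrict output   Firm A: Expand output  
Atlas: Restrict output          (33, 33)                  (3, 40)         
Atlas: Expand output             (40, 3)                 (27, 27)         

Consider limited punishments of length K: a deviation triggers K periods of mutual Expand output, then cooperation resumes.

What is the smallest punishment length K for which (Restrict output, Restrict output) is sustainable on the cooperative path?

2

Need Σ_{k=1}^{K} δ^k ≥ (40−33)/(33−27) = 1.1667 at δ = 4/5.
At K = 1 the sum is 0.8000 < 1.1667; at K = 2 it is 1.4400 ≥ 1.1667.
So the minimum punishment length is K = 2.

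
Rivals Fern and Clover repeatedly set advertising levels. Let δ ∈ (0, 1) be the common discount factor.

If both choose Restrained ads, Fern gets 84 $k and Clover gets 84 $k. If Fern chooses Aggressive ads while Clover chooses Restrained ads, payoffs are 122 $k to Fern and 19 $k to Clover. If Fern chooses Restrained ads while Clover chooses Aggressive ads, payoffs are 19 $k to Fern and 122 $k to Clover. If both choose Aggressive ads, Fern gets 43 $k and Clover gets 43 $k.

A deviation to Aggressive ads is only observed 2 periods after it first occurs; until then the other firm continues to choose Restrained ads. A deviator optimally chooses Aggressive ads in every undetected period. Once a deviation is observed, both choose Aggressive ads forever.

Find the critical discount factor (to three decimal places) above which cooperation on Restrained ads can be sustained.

0.694

The best deviation is to choose Aggressive ads for all 2 undetected periods, earning 122 each, then 43 forever once detected.
Deviation value: 122(1−δ^2)/(1−δ) + 43δ^2/(1−δ); cooperation value: 84/(1−δ).
IC: 84 ≥ 122(1−δ^2) + 43δ^2 = 122 − 79δ^2.
So δ^2 ≥ 38/79, giving δ ≥ (38/79)^(1/2) ≈ 0.694.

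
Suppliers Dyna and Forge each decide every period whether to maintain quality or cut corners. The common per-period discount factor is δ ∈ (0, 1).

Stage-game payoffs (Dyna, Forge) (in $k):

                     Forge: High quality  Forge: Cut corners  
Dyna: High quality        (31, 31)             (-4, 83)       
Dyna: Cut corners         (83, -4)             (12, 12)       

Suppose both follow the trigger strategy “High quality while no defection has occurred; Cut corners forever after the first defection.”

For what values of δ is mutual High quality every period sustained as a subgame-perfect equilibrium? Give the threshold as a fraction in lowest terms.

Cooperation forever yields 31 each period: 31/(1−δ).
Deviating yields 83 once, then 12 forever: 83 + 12δ/(1−δ).
No profitable deviation requires 31/(1−δ) ≥ 83 + 12δ/(1−δ).
Multiplying by (1−δ): 31 ≥ 83(1−δ) + 12δ = 83 − 71δ.
So 71δ ≥ 52, i.e. δ ≥ 52/71.

52/71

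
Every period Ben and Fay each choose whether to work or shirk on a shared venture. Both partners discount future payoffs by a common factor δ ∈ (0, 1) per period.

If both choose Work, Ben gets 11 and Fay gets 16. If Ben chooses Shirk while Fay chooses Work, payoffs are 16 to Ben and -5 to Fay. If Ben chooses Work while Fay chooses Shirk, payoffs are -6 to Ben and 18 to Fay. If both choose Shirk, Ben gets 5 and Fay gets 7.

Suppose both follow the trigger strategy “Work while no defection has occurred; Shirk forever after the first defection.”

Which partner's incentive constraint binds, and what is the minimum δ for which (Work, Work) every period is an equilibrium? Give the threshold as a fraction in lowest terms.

Ben; δ ≥ 5/11

Ben: cooperation gives 11 each period; deviation gives 16 once then 5 forever.
  11/(1−δ) ≥ 16 + 5δ/(1−δ) ⇒ δ ≥ 5/11.
Fay: cooperation gives 16 each period; deviation gives 18 once then 7 forever.
  δ ≥ 2/11.
Both must hold, so the binding constraint is Ben's: δ ≥ 5/11.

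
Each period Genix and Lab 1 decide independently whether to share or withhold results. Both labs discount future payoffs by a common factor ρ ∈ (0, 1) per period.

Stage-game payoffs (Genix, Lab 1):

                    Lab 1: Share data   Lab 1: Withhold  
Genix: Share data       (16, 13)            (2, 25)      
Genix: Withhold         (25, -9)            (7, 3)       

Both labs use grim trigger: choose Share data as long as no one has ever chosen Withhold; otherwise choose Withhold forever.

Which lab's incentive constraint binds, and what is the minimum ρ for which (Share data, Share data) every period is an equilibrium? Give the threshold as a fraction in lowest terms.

Lab 1; ρ ≥ 6/11

Genix's threshold: (25−16)/(25−7) = 1/2.
Lab 1's threshold: (25−13)/(25−3) = 6/11.
1/2 < 6/11, so Lab 1 binds and ρ* = 6/11.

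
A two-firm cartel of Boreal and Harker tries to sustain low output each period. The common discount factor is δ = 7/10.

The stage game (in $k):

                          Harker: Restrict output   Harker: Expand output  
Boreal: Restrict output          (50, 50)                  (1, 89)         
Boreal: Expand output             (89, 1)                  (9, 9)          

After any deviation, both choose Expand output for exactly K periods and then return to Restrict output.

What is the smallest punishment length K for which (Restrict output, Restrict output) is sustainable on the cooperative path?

No profitable deviation requires (50−9)(δ+…+δ^K) ≥ 89−50, i.e. δ+…+δ^K ≥ 39/41 ≈ 0.9512.
With δ = 7/10, the partial sums are K=1: 0.7000, K=2: 1.1900.
K = 2 is the first length at which the sum reaches 0.9512.

2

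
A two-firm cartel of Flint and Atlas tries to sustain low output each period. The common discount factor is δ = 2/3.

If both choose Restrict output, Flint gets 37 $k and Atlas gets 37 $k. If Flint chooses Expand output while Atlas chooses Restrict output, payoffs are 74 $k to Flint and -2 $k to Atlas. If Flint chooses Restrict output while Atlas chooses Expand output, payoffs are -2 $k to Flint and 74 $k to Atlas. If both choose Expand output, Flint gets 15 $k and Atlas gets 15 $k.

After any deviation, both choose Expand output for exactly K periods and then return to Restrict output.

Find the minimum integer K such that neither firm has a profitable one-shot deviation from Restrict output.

Need Σ_{k=1}^{K} δ^k ≥ (74−37)/(37−15) = 1.6818 at δ = 2/3.
At K = 4 the sum is 1.6049 < 1.6818; at K = 5 it is 1.7366 ≥ 1.6818.
So the minimum punishment length is K = 5.

5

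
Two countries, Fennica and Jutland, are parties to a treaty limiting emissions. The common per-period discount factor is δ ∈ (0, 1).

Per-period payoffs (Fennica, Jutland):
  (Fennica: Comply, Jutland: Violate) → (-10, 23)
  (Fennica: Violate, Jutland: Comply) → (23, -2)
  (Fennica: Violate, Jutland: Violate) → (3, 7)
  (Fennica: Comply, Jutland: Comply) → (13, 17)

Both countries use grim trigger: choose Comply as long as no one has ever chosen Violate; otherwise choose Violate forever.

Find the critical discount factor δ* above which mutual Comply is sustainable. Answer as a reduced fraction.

For Fennica: deviation gain 23−13 = 10, per-period punishment loss 13−3 = 10. IC gives δ ≥ 10/20 = 1/2.
For Jutland: gain 6, loss 10 per period, so δ ≥ 6/16 = 3/8.
The tighter constraint is Fennica's, so cooperation needs δ ≥ 1/2.

1/2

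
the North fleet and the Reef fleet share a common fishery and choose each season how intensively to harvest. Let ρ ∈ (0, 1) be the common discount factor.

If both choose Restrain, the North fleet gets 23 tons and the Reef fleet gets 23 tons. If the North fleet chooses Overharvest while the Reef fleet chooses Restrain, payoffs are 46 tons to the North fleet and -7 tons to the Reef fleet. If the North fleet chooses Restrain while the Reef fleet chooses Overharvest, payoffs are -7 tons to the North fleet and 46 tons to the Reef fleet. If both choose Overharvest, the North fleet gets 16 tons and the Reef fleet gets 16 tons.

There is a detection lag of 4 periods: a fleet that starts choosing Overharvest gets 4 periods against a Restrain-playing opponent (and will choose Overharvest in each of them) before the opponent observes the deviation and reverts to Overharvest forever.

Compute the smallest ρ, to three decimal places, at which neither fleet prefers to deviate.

Deviating for the 4 undetected periods gains 46−23 = 23 per period over cooperation, then loses 23−16 = 7 per period forever once punishment starts.
Gain: 23(1 + ρ + … + ρ^3); loss: 7·ρ^4/(1−ρ).
No profitable deviation ⇔ 23(1−ρ^4) ≤ 7·ρ^4, i.e. ρ^4 ≥ 23/(23+7) = 23/30.
Hence ρ ≥ (23/30)^(1/4) ≈ 0.936.

0.936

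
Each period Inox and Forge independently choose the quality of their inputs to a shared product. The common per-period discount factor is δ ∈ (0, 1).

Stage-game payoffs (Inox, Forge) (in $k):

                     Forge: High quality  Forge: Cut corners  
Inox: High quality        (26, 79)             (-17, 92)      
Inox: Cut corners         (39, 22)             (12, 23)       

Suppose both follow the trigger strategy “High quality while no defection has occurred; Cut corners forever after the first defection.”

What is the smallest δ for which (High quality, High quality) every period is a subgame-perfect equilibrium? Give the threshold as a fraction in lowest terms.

13/27

Inox: cooperation gives 26 each period; deviation gives 39 once then 12 forever.
  26/(1−δ) ≥ 39 + 12δ/(1−δ) ⇒ δ ≥ 13/27.
Forge: cooperation gives 79 each period; deviation gives 92 once then 23 forever.
  δ ≥ 13/69.
Both must hold, so the binding constraint is Inox's: δ ≥ 13/27.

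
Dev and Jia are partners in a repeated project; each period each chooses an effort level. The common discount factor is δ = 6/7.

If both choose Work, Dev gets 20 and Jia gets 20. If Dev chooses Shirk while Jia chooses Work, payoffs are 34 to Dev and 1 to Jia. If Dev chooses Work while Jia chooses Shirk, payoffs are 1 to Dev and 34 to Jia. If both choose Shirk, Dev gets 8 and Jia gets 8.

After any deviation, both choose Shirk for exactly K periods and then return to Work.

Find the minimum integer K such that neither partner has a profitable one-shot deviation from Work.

2

IC: δ(1−δ^K)/(1−δ) ≥ (34−20)/(20−8) = 7/6.
With δ = 6/7: need 1 − δ^K ≥ 7/6·(1−6/7)/(6/7), i.e. δ^K ≤ 0.8056.
Since (6/7)^1 = 0.8571 and (6/7)^2 = 0.7347, the smallest such K is 2.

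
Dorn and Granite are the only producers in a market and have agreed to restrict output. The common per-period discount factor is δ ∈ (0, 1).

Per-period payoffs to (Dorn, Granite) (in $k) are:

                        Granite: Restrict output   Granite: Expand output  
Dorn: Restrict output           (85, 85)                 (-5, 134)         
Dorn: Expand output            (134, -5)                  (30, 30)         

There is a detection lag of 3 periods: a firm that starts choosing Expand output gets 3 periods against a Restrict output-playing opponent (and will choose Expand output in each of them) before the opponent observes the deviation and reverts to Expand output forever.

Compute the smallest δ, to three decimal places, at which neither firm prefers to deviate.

A deviator earns 134 for 3 periods, then 30 forever; cooperating earns 85 forever. Multiplying the IC by (1−δ):
85 ≥ 134(1−δ^3) + 30δ^3, so 104·δ^3 ≥ 49 and δ^3 ≥ 49/104.
δ ≥ (49/104)^(1/3) ≈ 0.778.

0.778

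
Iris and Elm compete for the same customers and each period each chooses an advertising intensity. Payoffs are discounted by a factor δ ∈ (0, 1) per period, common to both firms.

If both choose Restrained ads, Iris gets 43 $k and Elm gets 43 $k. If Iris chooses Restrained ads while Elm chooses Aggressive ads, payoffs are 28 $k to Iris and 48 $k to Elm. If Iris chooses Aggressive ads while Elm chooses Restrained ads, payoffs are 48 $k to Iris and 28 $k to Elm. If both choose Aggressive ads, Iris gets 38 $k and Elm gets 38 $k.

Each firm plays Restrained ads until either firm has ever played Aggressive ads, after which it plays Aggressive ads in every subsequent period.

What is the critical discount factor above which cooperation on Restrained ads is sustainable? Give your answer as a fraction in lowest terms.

1/2

One-period gain from deviating is 48 − 43 = 5. The loss is 43 − 38 = 5 in every subsequent period, with present value 5·δ/(1−δ).
Deviation is unprofitable when 5·δ/(1−δ) ≥ 5, i.e. δ/(1−δ) ≥ 1.
Equivalently δ ≥ 5/(5+5) = 1/2.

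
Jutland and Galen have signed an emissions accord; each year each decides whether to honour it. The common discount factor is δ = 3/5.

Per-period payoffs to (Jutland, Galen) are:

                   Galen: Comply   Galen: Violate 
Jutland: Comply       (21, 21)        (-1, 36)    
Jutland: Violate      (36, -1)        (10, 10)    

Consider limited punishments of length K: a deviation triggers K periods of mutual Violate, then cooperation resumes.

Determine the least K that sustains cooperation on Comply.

No profitable deviation requires (21−10)(δ+…+δ^K) ≥ 36−21, i.e. δ+…+δ^K ≥ 15/11 ≈ 1.3636.
With δ = 3/5, the partial sums are K=1: 0.6000, K=2: 0.9600, K=3: 1.1760, K=4: 1.3056, K=5: 1.3834.
K = 5 is the first length at which the sum reaches 1.3636.

5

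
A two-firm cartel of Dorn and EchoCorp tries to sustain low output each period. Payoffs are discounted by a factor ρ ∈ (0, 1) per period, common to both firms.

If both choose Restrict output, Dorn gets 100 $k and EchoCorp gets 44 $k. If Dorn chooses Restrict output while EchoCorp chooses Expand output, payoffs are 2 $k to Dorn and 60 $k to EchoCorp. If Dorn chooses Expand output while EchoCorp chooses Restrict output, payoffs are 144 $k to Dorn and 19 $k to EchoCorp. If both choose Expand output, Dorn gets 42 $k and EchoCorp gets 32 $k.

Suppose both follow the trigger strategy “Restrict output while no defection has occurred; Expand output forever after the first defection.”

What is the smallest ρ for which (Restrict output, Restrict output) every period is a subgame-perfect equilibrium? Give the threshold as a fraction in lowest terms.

Dorn's threshold: (144−100)/(144−42) = 22/51.
EchoCorp's threshold: (60−44)/(60−32) = 4/7.
22/51 < 4/7, so EchoCorp binds and ρ* = 4/7.

4/7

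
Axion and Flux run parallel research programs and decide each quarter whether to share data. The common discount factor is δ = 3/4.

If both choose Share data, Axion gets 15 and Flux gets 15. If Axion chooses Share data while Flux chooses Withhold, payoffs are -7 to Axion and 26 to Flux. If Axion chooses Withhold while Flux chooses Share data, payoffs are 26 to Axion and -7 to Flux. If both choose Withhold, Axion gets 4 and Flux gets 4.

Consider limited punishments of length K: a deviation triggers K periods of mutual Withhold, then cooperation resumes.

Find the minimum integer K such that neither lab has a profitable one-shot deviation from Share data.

2

Need Σ_{k=1}^{K} δ^k ≥ (26−15)/(15−4) = 1.0000 at δ = 3/4.
At K = 1 the sum is 0.7500 < 1.0000; at K = 2 it is 1.3125 ≥ 1.0000.
So the minimum punishment length is K = 2.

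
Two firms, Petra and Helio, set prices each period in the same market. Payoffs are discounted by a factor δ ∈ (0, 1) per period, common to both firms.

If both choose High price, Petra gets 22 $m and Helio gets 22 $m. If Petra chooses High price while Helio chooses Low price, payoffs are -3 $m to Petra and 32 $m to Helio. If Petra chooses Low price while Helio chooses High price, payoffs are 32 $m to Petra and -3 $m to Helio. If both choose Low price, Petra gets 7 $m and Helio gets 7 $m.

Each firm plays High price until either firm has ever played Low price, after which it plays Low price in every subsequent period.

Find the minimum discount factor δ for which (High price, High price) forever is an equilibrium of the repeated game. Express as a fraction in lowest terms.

2/5

Under grim trigger the critical discount factor is (T−C)/(T−P) with T = 32, C = 22, P = 7.
δ* = (32−22)/(32−7) = 10/25 = 2/5.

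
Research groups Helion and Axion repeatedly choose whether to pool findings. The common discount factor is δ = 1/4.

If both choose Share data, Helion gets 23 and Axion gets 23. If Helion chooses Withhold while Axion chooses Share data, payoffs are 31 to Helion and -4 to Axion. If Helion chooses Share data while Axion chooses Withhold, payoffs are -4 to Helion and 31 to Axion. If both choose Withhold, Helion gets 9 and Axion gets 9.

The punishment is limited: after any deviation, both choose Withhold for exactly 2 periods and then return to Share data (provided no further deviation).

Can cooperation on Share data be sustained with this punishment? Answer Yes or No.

A one-shot deviation gives 31 now, then 9 for 2 periods, then back to 23.
Gain from deviating: (31−23) today; loss: (23−9) in each of the next 2 periods.
No-deviation condition: (23−9)(δ+…+δ^2) ≥ 31−23, i.e. δ+…+δ^2 ≥ 4/7.
At δ = 1/4: δ+…+δ^2 = 0.3125 < 0.5714.
So cooperation is not sustainable.

No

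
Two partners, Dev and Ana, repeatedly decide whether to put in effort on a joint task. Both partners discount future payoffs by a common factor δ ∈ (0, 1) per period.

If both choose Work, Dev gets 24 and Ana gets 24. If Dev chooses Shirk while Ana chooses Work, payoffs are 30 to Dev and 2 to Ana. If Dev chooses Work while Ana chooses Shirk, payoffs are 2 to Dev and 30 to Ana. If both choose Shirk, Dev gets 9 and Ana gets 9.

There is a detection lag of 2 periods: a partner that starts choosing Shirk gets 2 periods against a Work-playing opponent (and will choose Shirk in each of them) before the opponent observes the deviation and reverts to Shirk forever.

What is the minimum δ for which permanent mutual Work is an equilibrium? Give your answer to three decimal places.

0.535

The best deviation is to choose Shirk for all 2 undetected periods, earning 30 each, then 9 forever once detected.
Deviation value: 30(1−δ^2)/(1−δ) + 9δ^2/(1−δ); cooperation value: 24/(1−δ).
IC: 24 ≥ 30(1−δ^2) + 9δ^2 = 30 − 21δ^2.
So δ^2 ≥ 6/21 = 2/7, giving δ ≥ (2/7)^(1/2) ≈ 0.535.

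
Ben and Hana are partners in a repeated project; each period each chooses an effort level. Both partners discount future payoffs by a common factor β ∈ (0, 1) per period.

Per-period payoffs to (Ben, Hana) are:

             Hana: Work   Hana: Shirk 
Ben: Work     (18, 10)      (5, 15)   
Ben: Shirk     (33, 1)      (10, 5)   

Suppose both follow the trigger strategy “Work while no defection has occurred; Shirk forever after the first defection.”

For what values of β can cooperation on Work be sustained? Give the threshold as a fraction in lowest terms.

15/23

Ben's threshold: (33−18)/(33−10) = 15/23.
Hana's threshold: (15−10)/(15−5) = 1/2.
15/23 > 1/2, so Ben binds and β* = 15/23.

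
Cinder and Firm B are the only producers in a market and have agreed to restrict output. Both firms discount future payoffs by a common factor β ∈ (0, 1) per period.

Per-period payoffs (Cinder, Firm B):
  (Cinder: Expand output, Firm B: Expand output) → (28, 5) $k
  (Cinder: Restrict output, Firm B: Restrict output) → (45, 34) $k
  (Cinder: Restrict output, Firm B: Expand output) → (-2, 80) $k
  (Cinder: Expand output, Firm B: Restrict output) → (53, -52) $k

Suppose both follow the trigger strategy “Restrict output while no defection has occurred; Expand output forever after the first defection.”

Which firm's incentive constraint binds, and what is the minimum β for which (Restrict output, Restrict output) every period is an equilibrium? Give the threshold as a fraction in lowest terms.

Cinder: cooperation gives 45 each period; deviation gives 53 once then 28 forever.
  45/(1−β) ≥ 53 + 28β/(1−β) ⇒ β ≥ 8/25.
Firm B: cooperation gives 34 each period; deviation gives 80 once then 5 forever.
  β ≥ 46/75.
Both must hold, so the binding constraint is Firm B's: β ≥ 46/75.

Firm B; β ≥ 46/75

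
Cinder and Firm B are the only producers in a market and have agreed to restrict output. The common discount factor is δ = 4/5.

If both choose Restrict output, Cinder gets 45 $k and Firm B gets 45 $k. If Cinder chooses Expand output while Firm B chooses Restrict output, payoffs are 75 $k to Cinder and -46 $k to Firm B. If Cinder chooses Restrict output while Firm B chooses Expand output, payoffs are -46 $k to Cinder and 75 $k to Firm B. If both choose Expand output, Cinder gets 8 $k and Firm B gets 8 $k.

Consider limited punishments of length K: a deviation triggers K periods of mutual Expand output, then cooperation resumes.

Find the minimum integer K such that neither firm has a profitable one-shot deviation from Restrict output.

2

Need Σ_{k=1}^{K} δ^k ≥ (75−45)/(45−8) = 0.8108 at δ = 4/5.
At K = 1 the sum is 0.8000 < 0.8108; at K = 2 it is 1.4400 ≥ 0.8108.
So the minimum punishment length is K = 2.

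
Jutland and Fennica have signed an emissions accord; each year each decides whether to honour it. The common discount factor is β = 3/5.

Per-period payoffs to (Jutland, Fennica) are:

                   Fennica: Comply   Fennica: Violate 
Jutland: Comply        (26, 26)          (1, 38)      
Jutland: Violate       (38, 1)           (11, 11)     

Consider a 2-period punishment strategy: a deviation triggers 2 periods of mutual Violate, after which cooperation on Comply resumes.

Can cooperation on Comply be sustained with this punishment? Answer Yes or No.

Comparing payoff streams over the 3 periods until play realigns: cooperate → 26(1+β+…+β^2); deviate → 38 + 11(β+…+β^2).
Cooperation is sustained iff (26−11)(β+…+β^2) ≥ 38−26.
β+…+β^2 = 3/5·(1−(3/5)^2)/(1−3/5) = 0.9600, and (38−26)/(26−11) = 0.8000.
0.9600 ≥ 0.8000, so cooperation is sustainable.

Yes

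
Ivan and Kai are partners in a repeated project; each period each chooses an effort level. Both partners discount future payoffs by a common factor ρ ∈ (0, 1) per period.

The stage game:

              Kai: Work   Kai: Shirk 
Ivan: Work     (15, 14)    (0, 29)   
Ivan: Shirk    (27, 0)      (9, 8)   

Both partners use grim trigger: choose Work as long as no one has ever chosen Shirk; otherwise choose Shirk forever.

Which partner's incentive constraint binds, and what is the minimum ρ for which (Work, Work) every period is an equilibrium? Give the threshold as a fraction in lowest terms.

Ivan: cooperation gives 15 each period; deviation gives 27 once then 9 forever.
  15/(1−ρ) ≥ 27 + 9ρ/(1−ρ) ⇒ ρ ≥ 12/18 = 2/3.
Kai: cooperation gives 14 each period; deviation gives 29 once then 8 forever.
  ρ ≥ 15/21 = 5/7.
Both must hold, so the binding constraint is Kai's: ρ ≥ 5/7.

Kai; ρ ≥ 5/7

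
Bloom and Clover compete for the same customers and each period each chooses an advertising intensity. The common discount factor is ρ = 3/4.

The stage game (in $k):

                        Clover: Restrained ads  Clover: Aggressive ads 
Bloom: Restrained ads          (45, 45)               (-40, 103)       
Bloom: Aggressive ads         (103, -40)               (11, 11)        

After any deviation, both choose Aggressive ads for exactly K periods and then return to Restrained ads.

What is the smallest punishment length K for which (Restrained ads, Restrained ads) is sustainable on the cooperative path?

3

No profitable deviation requires (45−11)(ρ+…+ρ^K) ≥ 103−45, i.e. ρ+…+ρ^K ≥ 29/17 ≈ 1.7059.
With ρ = 3/4, the partial sums are K=1: 0.7500, K=2: 1.3125, K=3: 1.7344.
K = 3 is the first length at which the sum reaches 1.7059.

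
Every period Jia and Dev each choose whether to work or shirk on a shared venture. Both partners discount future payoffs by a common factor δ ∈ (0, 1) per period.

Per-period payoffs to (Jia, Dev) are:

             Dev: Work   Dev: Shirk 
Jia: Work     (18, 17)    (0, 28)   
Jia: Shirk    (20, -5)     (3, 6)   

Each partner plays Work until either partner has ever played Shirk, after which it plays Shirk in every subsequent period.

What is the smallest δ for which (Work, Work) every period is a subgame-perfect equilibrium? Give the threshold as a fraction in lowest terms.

1/2

Jia: cooperation gives 18 each period; deviation gives 20 once then 3 forever.
  18/(1−δ) ≥ 20 + 3δ/(1−δ) ⇒ δ ≥ 2/17.
Dev: cooperation gives 17 each period; deviation gives 28 once then 6 forever.
  δ ≥ 11/22 = 1/2.
Both must hold, so the binding constraint is Dev's: δ ≥ 1/2.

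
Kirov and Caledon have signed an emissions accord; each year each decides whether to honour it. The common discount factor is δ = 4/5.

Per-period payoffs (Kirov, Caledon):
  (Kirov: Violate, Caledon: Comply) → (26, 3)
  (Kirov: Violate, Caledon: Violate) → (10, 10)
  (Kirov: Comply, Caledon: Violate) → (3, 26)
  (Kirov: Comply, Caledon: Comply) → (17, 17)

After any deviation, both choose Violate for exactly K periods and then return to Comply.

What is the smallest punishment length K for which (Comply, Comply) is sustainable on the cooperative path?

No profitable deviation requires (17−10)(δ+…+δ^K) ≥ 26−17, i.e. δ+…+δ^K ≥ 9/7 ≈ 1.2857.
With δ = 4/5, the partial sums are K=1: 0.8000, K=2: 1.4400.
K = 2 is the first length at which the sum reaches 1.2857.

2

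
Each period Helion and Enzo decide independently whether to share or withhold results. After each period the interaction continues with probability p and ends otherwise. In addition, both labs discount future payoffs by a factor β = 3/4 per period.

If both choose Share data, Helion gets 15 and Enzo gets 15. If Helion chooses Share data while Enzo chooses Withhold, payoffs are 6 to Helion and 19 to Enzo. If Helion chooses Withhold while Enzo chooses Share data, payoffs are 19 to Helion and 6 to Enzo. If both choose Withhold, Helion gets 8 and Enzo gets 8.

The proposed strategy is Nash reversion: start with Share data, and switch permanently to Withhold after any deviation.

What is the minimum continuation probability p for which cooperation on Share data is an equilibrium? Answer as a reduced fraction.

Expected continuation weight on next period's payoff is β·p = 3/4·p, which plays the role of the discount factor.
Cooperation requires 3/4·p ≥ (19−15)/(19−8) = 4/11, hence p ≥ 16/33.

16/33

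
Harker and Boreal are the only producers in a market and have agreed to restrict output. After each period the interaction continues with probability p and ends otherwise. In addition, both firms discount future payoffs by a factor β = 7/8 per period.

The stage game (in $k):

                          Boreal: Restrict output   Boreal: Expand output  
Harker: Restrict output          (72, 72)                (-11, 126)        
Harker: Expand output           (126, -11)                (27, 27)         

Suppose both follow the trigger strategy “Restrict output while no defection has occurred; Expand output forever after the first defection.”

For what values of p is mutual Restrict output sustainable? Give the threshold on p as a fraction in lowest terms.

With continuation probability p and discount β, the effective per-period discount factor is βp.
Grim-trigger IC: βp ≥ (126−72)/(126−27) = 6/11.
So p ≥ (6/11)/(7/8) = 48/77.

48/77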